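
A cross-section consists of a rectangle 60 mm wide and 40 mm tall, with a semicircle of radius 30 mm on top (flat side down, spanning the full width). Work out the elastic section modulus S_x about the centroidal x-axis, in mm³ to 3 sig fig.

S_x ≈ 3.60 × 10⁴ mm³

Decompose the section into non-overlapping parts with the origin at the bottom-left of its bounding rectangle.
Rectangular body: 60 × 40, A = 2 400 mm², y = 20 mm, Ī = 320 000 mm⁴.
Semicircular cap: semicircle r = 30, A = 1413.7 mm², y = 52.732 mm, Ī = 88 903 mm⁴.
Centroid: ȳ = ΣA·y / ΣA = 32.134 mm.
Transfer each piece to the centroidal x-axis using Ī + A·d² with d = y − 32.134:
  rectangular body: d = -12.134 mm → contributes +673 342 mm⁴
  semicircular cap: d = 20.599 mm → contributes +688 754 mm⁴
Total I = 1 362 096 mm⁴.
Extreme fibre distance c = 37.866 mm; S = I/c = 35 971 mm³.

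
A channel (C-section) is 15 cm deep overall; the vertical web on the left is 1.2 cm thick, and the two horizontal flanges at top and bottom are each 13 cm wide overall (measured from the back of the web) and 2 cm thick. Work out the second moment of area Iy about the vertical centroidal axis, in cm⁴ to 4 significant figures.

Decompose the section into non-overlapping parts with the origin at the bottom-left of its bounding rectangle.
Web: 1.2 × 15, A = 18 cm², x = 0.6 cm, Ī = 2.16 cm⁴.
Top flange (beyond web): 11.8 × 2, A = 23.6 cm², x = 7.1 cm, Ī = 273.839 cm⁴.
Bottom flange (beyond web): 11.8 × 2, A = 23.6 cm², x = 7.1 cm, Ī = 273.839 cm⁴.
Centroid: x̄ = ΣA·x / ΣA = 5.30552 cm.
Transfer each piece to the vertical centroidal axis using Ī + A·d² with d = x − 5.30552:
  web: d = -4.70552 cm → contributes +400.715 cm⁴
  top flange (beyond web): d = 1.79448 cm → contributes +349.834 cm⁴
  bottom flange (beyond web): d = 1.79448 cm → contributes +349.834 cm⁴
Total I = 1100.38 cm⁴.

Iy ≈ 1100 cm⁴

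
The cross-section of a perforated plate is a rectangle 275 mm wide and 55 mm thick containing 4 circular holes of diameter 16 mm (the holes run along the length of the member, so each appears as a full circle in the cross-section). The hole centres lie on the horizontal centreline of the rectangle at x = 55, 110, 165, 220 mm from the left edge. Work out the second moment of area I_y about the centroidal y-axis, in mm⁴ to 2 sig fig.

Break the section into simple shapes (no overlaps), measuring from the bottom-left corner of the bounding box.
Plate: 275 × 55, A = 15 125 mm², x = 137.5 mm, Ī = 95 319 010 mm⁴.
Hole 1 (subtracted): ⌀16, A = 201.1 mm², x = 55 mm, Ī = 3 217 mm⁴.
Hole 2 (subtracted): ⌀16, A = 201.1 mm², x = 110 mm, Ī = 3 217 mm⁴.
Hole 3 (subtracted): ⌀16, A = 201.1 mm², x = 165 mm, Ī = 3 217 mm⁴.
Hole 4 (subtracted): ⌀16, A = 201.1 mm², x = 220 mm, Ī = 3 217 mm⁴.
By symmetry the centroid is at mid-width, x̄ = 137.5 mm.
Transfer each piece to the centroidal y-axis using Ī + A·d² with d = x − 137.5:
  plate: d = 0 mm → contributes +95 319 010 mm⁴
  hole 1: d = -82.5 mm → contributes −1 371 695 mm⁴
  hole 2: d = -27.5 mm → contributes −155 270 mm⁴
  hole 3: d = 27.5 mm → contributes −155 270 mm⁴
  hole 4: d = 82.5 mm → contributes −1 371 695 mm⁴
Total I = 92 265 081 mm⁴.

I_y ≈ 9.2 × 10⁷ mm⁴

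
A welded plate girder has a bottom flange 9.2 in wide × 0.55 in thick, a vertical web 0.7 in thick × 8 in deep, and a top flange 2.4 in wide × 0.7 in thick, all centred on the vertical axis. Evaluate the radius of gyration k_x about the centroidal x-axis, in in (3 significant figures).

k_x ≈ 3.34 in

Treat the section as a set of non-overlapping primitives; coordinates are from the bounding-box lower-left.
Bottom plate: 9.2 × 0.55, A = 5.06 in², y = 0.275 in, Ī = 0.12755 in⁴.
Web plate: 0.7 × 8, A = 5.6 in², y = 4.55 in, Ī = 29.867 in⁴.
Top plate: 2.4 × 0.7, A = 1.68 in², y = 8.9 in, Ī = 0.0686 in⁴.
Centroid: ȳ = ΣA·y / ΣA = 3.3893 in.
Transfer each piece to the centroidal x-axis using Ī + A·d² with d = y − 3.3893:
  bottom plate: d = -3.1143 in → contributes +49.203 in⁴
  web plate: d = 1.1607 in → contributes +37.412 in⁴
  top plate: d = 5.5107 in → contributes +51.087 in⁴
Total I = 137.7 in⁴.
Radius of gyration: k = √(I/A) = √(137.7 / 12.34) = 3.3405 in.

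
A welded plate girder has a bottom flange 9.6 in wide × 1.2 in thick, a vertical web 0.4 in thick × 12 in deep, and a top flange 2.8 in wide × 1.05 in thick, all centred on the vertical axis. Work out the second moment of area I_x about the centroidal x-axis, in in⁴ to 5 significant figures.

Break the section into simple shapes (no overlaps), measuring from the bottom-left corner of the bounding box.
Bottom plate: 9.6 × 1.2, A = 11.52 in², y = 0.6 in, Ī = 1.3824 in⁴.
Web plate: 0.4 × 12, A = 4.8 in², y = 7.2 in, Ī = 57.6 in⁴.
Top plate: 2.8 × 1.05, A = 2.94 in², y = 13.725 in, Ī = 0.2701125 in⁴.
Centroid: ȳ = ΣA·y / ΣA = 4.248364 in.
Transfer each piece to the centroidal x-axis using Ī + A·d² with d = y − 4.248364:
  bottom plate: d = -3.648364 in → contributes +154.7201 in⁴
  web plate: d = 2.951636 in → contributes +99.41833 in⁴
  top plate: d = 9.476636 in → contributes +264.3016 in⁴
Total I = 518.44 in⁴.

I_x ≈ 518.44 in⁴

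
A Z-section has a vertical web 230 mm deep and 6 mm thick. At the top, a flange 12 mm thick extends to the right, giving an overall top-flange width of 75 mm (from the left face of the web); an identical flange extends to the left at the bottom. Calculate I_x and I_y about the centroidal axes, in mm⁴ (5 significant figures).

Treat the section as a set of non-overlapping primitives; coordinates are from the bounding-box lower-left.
Web: 6 × 230, A = 1 380 mm², y = 115 mm, Ī = 6 083 500 mm⁴.
Top flange (beyond web): 69 × 12, A = 828 mm², y = 224 mm, Ī = 9 936 mm⁴.
Bottom flange (beyond web): 69 × 12, A = 828 mm², y = 6 mm, Ī = 9 936 mm⁴.
Centroid: ȳ = ΣA·y / ΣA = 115 mm.
Transfer each piece to the centroidal x-axis using Ī + A·d² with d = y − 115:
  web: d = 0 mm → contributes +6 083 500 mm⁴
  top flange (beyond web): d = 109 mm → contributes +9 847 404 mm⁴
  bottom flange (beyond web): d = -109 mm → contributes +9 847 404 mm⁴
Total I = 25 778 308 mm⁴.
For the y-axis: x̄ = 72 mm.
Repeating about the centroidal y-axis gives I_y = 2 989 908 mm⁴.

I_x ≈ 2.5778 × 10⁷ mm⁴, I_y ≈ 2.9899 × 10⁶ mm⁴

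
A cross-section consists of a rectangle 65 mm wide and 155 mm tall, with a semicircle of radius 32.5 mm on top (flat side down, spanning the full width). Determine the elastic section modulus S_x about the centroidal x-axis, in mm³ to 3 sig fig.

S_x ≈ 3.31 × 10⁵ mm³

Decompose the section into non-overlapping parts with the origin at the bottom-left of its bounding rectangle.
Rectangular body: 65 × 155, A = 10 075 mm², y = 77.5 mm, Ī = 20 170 990 mm⁴.
Semicircular cap: semicircle r = 32.5, A = 1659.2 mm², y = 168.79 mm, Ī = 122 452 mm⁴.
Centroid: ȳ = ΣA·y / ΣA = 90.408 mm.
Transfer each piece to the centroidal x-axis using Ī + A·d² with d = y − 90.408:
  rectangular body: d = -12.908 mm → contributes +21 849 769 mm⁴
  semicircular cap: d = 78.385 mm → contributes +10 316 630 mm⁴
Total I = 32 166 399 mm⁴.
Extreme fibre distance c = 97.092 mm; S = I/c = 331 300 mm³.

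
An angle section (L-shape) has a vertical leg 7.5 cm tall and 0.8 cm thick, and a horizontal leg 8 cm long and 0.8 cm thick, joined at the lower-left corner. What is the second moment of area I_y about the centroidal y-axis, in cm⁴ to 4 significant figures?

I_y ≈ 72.22 cm⁴

Decompose the section into non-overlapping parts with the origin at the bottom-left of its bounding rectangle.
Vertical leg: 0.8 × 7.5, A = 6 cm², x = 0.4 cm, Ī = 0.32 cm⁴.
Horizontal leg (remainder): 7.2 × 0.8, A = 5.76 cm², x = 4.4 cm, Ī = 24.8832 cm⁴.
Centroid: x̄ = ΣA·x / ΣA = 2.35918 cm.
Transfer each piece to the centroidal y-axis using Ī + A·d² with d = x − 2.35918:
  vertical leg: d = -1.95918 cm → contributes +23.3504 cm⁴
  horizontal leg (remainder): d = 2.04082 cm → contributes +48.8732 cm⁴
Total I = 72.2236 cm⁴.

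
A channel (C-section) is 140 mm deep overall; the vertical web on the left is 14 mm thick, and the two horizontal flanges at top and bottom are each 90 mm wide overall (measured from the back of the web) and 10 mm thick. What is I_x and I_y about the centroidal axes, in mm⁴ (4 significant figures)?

Treat the section as a set of non-overlapping primitives; coordinates are from the bounding-box lower-left.
Web: 14 × 140, A = 1 960 mm², y = 70 mm, Ī = 3 201 333 mm⁴.
Top flange (beyond web): 76 × 10, A = 760 mm², y = 135 mm, Ī = 6333.33 mm⁴.
Bottom flange (beyond web): 76 × 10, A = 760 mm², y = 5 mm, Ī = 6333.33 mm⁴.
By symmetry the centroid is at mid-height, ȳ = 70 mm.
Transfer each piece to the centroidal x-axis using Ī + A·d² with d = y − 70:
  web: d = 0 mm → contributes +3 201 333 mm⁴
  top flange (beyond web): d = 65 mm → contributes +3 217 333 mm⁴
  bottom flange (beyond web): d = -65 mm → contributes +3 217 333 mm⁴
Total I = 9 636 000 mm⁴.
For the y-axis: x̄ = 26.6552 mm.
Repeating about the centroidal y-axis gives I_y = 2 497 226 mm⁴.

I_x ≈ 9.636 × 10⁶ mm⁴, I_y ≈ 2.497 × 10⁶ mm⁴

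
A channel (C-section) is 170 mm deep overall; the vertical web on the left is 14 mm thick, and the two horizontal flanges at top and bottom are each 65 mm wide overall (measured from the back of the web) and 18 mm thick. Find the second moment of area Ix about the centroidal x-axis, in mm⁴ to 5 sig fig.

Treat the section as a set of non-overlapping primitives; coordinates are from the bounding-box lower-left.
Web: 14 × 170, A = 2 380 mm², y = 85 mm, Ī = 5 731 833 mm⁴.
Top flange (beyond web): 51 × 18, A = 918 mm², y = 161 mm, Ī = 24 786 mm⁴.
Bottom flange (beyond web): 51 × 18, A = 918 mm², y = 9 mm, Ī = 24 786 mm⁴.
By symmetry the centroid is at mid-height, ȳ = 85 mm.
Transfer each piece to the centroidal x-axis using Ī + A·d² with d = y − 85:
  web: d = 0 mm → contributes +5 731 833 mm⁴
  top flange (beyond web): d = 76 mm → contributes +5 327 154 mm⁴
  bottom flange (beyond web): d = -76 mm → contributes +5 327 154 mm⁴
Total I = 16 386 141 mm⁴.

Ix ≈ 1.6386 × 10⁷ mm⁴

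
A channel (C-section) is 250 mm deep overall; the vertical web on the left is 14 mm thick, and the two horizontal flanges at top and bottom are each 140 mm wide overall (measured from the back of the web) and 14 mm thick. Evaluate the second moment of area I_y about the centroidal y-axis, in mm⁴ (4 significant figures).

I_y ≈ 1.333 × 10⁷ mm⁴

Decompose the section into non-overlapping parts with the origin at the bottom-left of its bounding rectangle.
Web: 14 × 250, A = 3 500 mm², x = 7 mm, Ī = 57166.7 mm⁴.
Top flange (beyond web): 126 × 14, A = 1 764 mm², x = 77 mm, Ī = 2 333 772 mm⁴.
Bottom flange (beyond web): 126 × 14, A = 1 764 mm², x = 77 mm, Ī = 2 333 772 mm⁴.
Centroid: x̄ = ΣA·x / ΣA = 42.1394 mm.
Transfer each piece to the centroidal y-axis using Ī + A·d² with d = x − 42.1394:
  web: d = -35.1394 mm → contributes +4 378 898 mm⁴
  top flange (beyond web): d = 34.8606 mm → contributes +4 477 488 mm⁴
  bottom flange (beyond web): d = 34.8606 mm → contributes +4 477 488 mm⁴
Total I = 13 333 874 mm⁴.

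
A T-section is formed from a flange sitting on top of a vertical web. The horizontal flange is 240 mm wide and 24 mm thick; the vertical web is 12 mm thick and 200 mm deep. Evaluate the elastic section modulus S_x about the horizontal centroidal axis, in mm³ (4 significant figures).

S_x ≈ 1.649 × 10⁵ mm³

Treat the section as a set of non-overlapping primitives; coordinates are from the bounding-box lower-left.
Flange: 240 × 24, A = 5 760 mm², y = 212 mm, Ī = 276 480 mm⁴.
Web: 12 × 200, A = 2 400 mm², y = 100 mm, Ī = 8 000 000 mm⁴.
Centroid: ȳ = ΣA·y / ΣA = 179.059 mm.
Transfer each piece to the horizontal centroidal axis using Ī + A·d² with d = y − 179.059:
  flange: d = 32.9412 mm → contributes +6 526 778 mm⁴
  web: d = -79.0588 mm → contributes +23 000 714 mm⁴
Total I = 29 527 492 mm⁴.
Extreme fibre distance c = 179.059 mm; S = I/c = 164 904 mm³.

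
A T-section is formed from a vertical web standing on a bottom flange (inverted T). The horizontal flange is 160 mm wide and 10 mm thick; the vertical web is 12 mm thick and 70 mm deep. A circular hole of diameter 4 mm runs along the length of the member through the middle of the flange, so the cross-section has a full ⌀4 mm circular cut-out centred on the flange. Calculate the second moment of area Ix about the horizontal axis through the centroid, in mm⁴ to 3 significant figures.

Break the section into simple shapes (no overlaps), measuring from the bottom-left corner of the bounding box.
Flange: 160 × 10, A = 1 600 mm², y = 5 mm, Ī = 13 333 mm⁴.
Web: 12 × 70, A = 840 mm², y = 45 mm, Ī = 343 000 mm⁴.
Hole (subtracted): ⌀4, A = 12.566 mm², y = 5 mm, Ī = 12.566 mm⁴.
Centroid: ȳ = ΣA·y / ΣA = 18.842 mm.
Transfer each piece to the horizontal axis through the centroid using Ī + A·d² with d = y − 18.842:
  flange: d = -13.842 mm → contributes +319 885 mm⁴
  web: d = 26.158 mm → contributes +917 772 mm⁴
  hole: d = -13.842 mm → contributes −2420.2 mm⁴
Total I = 1 235 237 mm⁴.

Ix ≈ 1.24 × 10⁶ mm⁴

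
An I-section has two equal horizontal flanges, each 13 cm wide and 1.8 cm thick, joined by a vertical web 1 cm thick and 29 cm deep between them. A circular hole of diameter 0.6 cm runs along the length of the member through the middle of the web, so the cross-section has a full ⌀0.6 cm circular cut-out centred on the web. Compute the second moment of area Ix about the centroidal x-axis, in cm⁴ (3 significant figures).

Ix ≈ 1.31 × 10⁴ cm⁴

Treat the section as a set of non-overlapping primitives; coordinates are from the bounding-box lower-left.
Bottom flange: 13 × 1.8, A = 23.4 cm², y = 0.9 cm, Ī = 6.318 cm⁴.
Web: 1 × 29, A = 29 cm², y = 16.3 cm, Ī = 2032.4 cm⁴.
Top flange: 13 × 1.8, A = 23.4 cm², y = 31.7 cm, Ī = 6.318 cm⁴.
Hole (subtracted): ⌀0.6, A = 0.28274 cm², y = 16.3 cm, Ī = 0.0063617 cm⁴.
By symmetry the centroid is at mid-height, ȳ = 16.3 cm.
Transfer each piece to the centroidal x-axis using Ī + A·d² with d = y − 16.3:
  bottom flange: d = -15.4 cm → contributes +5555.9 cm⁴
  web: d = 0 cm → contributes +2032.4 cm⁴
  top flange: d = 15.4 cm → contributes +5555.9 cm⁴
  hole: d = 0 cm → contributes −0.0063617 cm⁴
Total I = 13 144 cm⁴.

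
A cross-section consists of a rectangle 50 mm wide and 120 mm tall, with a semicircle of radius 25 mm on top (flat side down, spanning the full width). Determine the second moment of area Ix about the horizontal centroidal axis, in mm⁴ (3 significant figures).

Decompose the section into non-overlapping parts with the origin at the bottom-left of its bounding rectangle.
Rectangular body: 50 × 120, A = 6 000 mm², y = 60 mm, Ī = 7 200 000 mm⁴.
Semicircular cap: semicircle r = 25, A = 981.75 mm², y = 130.61 mm, Ī = 42 874 mm⁴.
Centroid: ȳ = ΣA·y / ΣA = 69.929 mm.
Transfer each piece to the horizontal centroidal axis using Ī + A·d² with d = y − 69.929:
  rectangular body: d = -9.929 mm → contributes +7 791 506 mm⁴
  semicircular cap: d = 60.681 mm → contributes +3 657 893 mm⁴
Total I = 11 449 399 mm⁴.

Ix ≈ 1.14 × 10⁷ mm⁴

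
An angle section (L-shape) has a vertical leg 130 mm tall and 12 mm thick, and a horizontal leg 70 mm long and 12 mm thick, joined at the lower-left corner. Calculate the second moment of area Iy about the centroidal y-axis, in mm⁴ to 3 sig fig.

Break the section into simple shapes (no overlaps), measuring from the bottom-left corner of the bounding box.
Vertical leg: 12 × 130, A = 1 560 mm², x = 6 mm, Ī = 18 720 mm⁴.
Horizontal leg (remainder): 58 × 12, A = 696 mm², x = 41 mm, Ī = 195 112 mm⁴.
Centroid: x̄ = ΣA·x / ΣA = 16.798 mm.
Transfer each piece to the centroidal y-axis using Ī + A·d² with d = x − 16.798:
  vertical leg: d = -10.798 mm → contributes +200 607 mm⁴
  horizontal leg (remainder): d = 24.202 mm → contributes +602 789 mm⁴
Total I = 803 396 mm⁴.

Iy ≈ 8.03 × 10⁵ mm⁴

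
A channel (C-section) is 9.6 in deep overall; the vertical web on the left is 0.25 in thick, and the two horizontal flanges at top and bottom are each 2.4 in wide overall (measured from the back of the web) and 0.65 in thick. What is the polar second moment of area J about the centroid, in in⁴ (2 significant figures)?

J ≈ 77 in⁴

Split into non-overlapping primitives; take the origin at the lower-left of the bounding box.
Web: 0.25 × 9.6, A = 2.4 in², y = 4.8 in, Ī = 18.43 in⁴.
Top flange (beyond web): 2.15 × 0.65, A = 1.398 in², y = 9.275 in, Ī = 0.0492 in⁴.
Bottom flange (beyond web): 2.15 × 0.65, A = 1.398 in², y = 0.325 in, Ī = 0.0492 in⁴.
By symmetry the centroid is at mid-height, ȳ = 4.8 in.
Transfer each piece to the centroidal x-axis using Ī + A·d² with d = y − 4.8:
  web: d = 0 in → contributes +18.43 in⁴
  top flange (beyond web): d = 4.475 in → contributes +28.04 in⁴
  bottom flange (beyond web): d = -4.475 in → contributes +28.04 in⁴
Total I = 74.5 in⁴.
For the y-axis: x̄ = 0.7706 in.
Repeating about the centroidal y-axis gives I_y = 2.949 in⁴.
Polar second moment: J = I_x + I_y = 77.45 in⁴.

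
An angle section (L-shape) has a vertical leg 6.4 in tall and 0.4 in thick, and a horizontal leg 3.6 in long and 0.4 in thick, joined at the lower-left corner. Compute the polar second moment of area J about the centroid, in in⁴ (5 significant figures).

Break the section into simple shapes (no overlaps), measuring from the bottom-left corner of the bounding box.
Vertical leg: 0.4 × 6.4, A = 2.56 in², y = 3.2 in, Ī = 8.738133 in⁴.
Horizontal leg (remainder): 3.2 × 0.4, A = 1.28 in², y = 0.2 in, Ī = 0.01706667 in⁴.
Centroid: ȳ = ΣA·y / ΣA = 2.2 in.
Transfer each piece to the centroidal x-axis using Ī + A·d² with d = y − 2.2:
  vertical leg: d = 1 in → contributes +11.29813 in⁴
  horizontal leg (remainder): d = -2 in → contributes +5.137067 in⁴
Total I = 16.4352 in⁴.
For the y-axis: x̄ = 0.8 in.
Repeating about the centroidal y-axis gives I_y = 3.8912 in⁴.
Polar second moment: J = I_x + I_y = 20.3264 in⁴.

J ≈ 20.326 in⁴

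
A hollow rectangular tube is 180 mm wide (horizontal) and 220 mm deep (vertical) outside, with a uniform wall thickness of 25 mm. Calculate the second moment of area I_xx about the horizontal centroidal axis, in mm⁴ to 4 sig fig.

Treat the section as a set of non-overlapping primitives; coordinates are from the bounding-box lower-left.
Outer rectangle: 180 × 220, A = 39 600 mm², y = 110 mm, Ī = 159 720 000 mm⁴.
Inner void (subtracted): 130 × 170, A = 22 100 mm², y = 110 mm, Ī = 53 224 167 mm⁴.
By symmetry the centroid is at mid-height, ȳ = 110 mm.
All pieces are centred on the horizontal centroidal axis, so I = ΣĪ (holes subtracted) = 106 495 833 mm⁴.

I_xx ≈ 1.065 × 10⁸ mm⁴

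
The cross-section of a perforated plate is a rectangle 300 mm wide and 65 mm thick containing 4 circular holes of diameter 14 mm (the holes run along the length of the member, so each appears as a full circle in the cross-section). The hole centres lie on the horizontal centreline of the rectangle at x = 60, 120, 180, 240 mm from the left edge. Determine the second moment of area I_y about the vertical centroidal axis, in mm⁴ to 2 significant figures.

Decompose the section into non-overlapping parts with the origin at the bottom-left of its bounding rectangle.
Plate: 300 × 65, A = 19 500 mm², x = 150 mm, Ī = 146 250 000 mm⁴.
Hole 1 (subtracted): ⌀14, A = 153.9 mm², x = 60 mm, Ī = 1 886 mm⁴.
Hole 2 (subtracted): ⌀14, A = 153.9 mm², x = 120 mm, Ī = 1 886 mm⁴.
Hole 3 (subtracted): ⌀14, A = 153.9 mm², x = 180 mm, Ī = 1 886 mm⁴.
Hole 4 (subtracted): ⌀14, A = 153.9 mm², x = 240 mm, Ī = 1 886 mm⁴.
By symmetry the centroid is at mid-width, x̄ = 150 mm.
Transfer each piece to the vertical centroidal axis using Ī + A·d² with d = x − 150:
  plate: d = 0 mm → contributes +146 250 000 mm⁴
  hole 1: d = -90 mm → contributes −1 248 784 mm⁴
  hole 2: d = -30 mm → contributes −140 430 mm⁴
  hole 3: d = 30 mm → contributes −140 430 mm⁴
  hole 4: d = 90 mm → contributes −1 248 784 mm⁴
Total I = 143 471 572 mm⁴.

I_y ≈ 1.4 × 10⁸ mm⁴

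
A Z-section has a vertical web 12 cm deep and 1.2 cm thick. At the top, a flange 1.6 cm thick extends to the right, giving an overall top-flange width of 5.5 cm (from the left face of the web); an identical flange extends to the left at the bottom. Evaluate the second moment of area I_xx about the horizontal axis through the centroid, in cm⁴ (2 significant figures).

Break the section into simple shapes (no overlaps), measuring from the bottom-left corner of the bounding box.
Web: 1.2 × 12, A = 14.4 cm², y = 6 cm, Ī = 172.8 cm⁴.
Top flange (beyond web): 4.3 × 1.6, A = 6.88 cm², y = 11.2 cm, Ī = 1.468 cm⁴.
Bottom flange (beyond web): 4.3 × 1.6, A = 6.88 cm², y = 0.8 cm, Ī = 1.468 cm⁴.
Centroid: ȳ = ΣA·y / ΣA = 6 cm.
Transfer each piece to the horizontal axis through the centroid using Ī + A·d² with d = y − 6:
  web: d = 0 cm → contributes +172.8 cm⁴
  top flange (beyond web): d = 5.2 cm → contributes +187.5 cm⁴
  bottom flange (beyond web): d = -5.2 cm → contributes +187.5 cm⁴
Total I = 547.8 cm⁴.

I_xx ≈ 550 cm⁴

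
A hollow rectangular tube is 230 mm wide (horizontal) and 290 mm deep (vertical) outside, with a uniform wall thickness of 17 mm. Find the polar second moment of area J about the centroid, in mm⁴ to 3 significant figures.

Break the section into simple shapes (no overlaps), measuring from the bottom-left corner of the bounding box.
Outer rectangle: 230 × 290, A = 66 700 mm², y = 145 mm, Ī = 467 455 833 mm⁴.
Inner void (subtracted): 196 × 256, A = 50 176 mm², y = 145 mm, Ī = 274 027 861 mm⁴.
By symmetry the centroid is at mid-height, ȳ = 145 mm.
All pieces are centred on the centroidal x-axis, so I = ΣĪ (holes subtracted) = 193 427 972 mm⁴.
Repeating about the centroidal y-axis gives I_y = 133 405 732 mm⁴.
Polar second moment: J = I_x + I_y = 326 833 704 mm⁴.

J ≈ 3.27 × 10⁸ mm⁴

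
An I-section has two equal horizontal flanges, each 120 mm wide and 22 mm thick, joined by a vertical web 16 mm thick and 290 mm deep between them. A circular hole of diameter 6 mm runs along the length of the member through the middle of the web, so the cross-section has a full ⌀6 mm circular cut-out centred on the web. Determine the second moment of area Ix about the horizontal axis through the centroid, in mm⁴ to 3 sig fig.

Decompose the section into non-overlapping parts with the origin at the bottom-left of its bounding rectangle.
Bottom flange: 120 × 22, A = 2 640 mm², y = 11 mm, Ī = 106 480 mm⁴.
Web: 16 × 290, A = 4 640 mm², y = 167 mm, Ī = 32 518 667 mm⁴.
Top flange: 120 × 22, A = 2 640 mm², y = 323 mm, Ī = 106 480 mm⁴.
Hole (subtracted): ⌀6, A = 28.274 mm², y = 167 mm, Ī = 63.617 mm⁴.
By symmetry the centroid is at mid-height, ȳ = 167 mm.
Transfer each piece to the horizontal axis through the centroid using Ī + A·d² with d = y − 167:
  bottom flange: d = -156 mm → contributes +64 353 520 mm⁴
  web: d = 0 mm → contributes +32 518 667 mm⁴
  top flange: d = 156 mm → contributes +64 353 520 mm⁴
  hole: d = 0 mm → contributes −63.617 mm⁴
Total I = 161 225 643 mm⁴.

Ix ≈ 1.61 × 10⁸ mm⁴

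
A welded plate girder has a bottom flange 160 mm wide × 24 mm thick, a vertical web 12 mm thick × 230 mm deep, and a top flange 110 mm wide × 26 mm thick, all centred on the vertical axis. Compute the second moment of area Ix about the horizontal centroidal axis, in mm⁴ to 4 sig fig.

Ix ≈ 1.197 × 10⁸ mm⁴

Break the section into simple shapes (no overlaps), measuring from the bottom-left corner of the bounding box.
Bottom plate: 160 × 24, A = 3 840 mm², y = 12 mm, Ī = 184 320 mm⁴.
Web plate: 12 × 230, A = 2 760 mm², y = 139 mm, Ī = 12 167 000 mm⁴.
Top plate: 110 × 26, A = 2 860 mm², y = 267 mm, Ī = 161 113 mm⁴.
Centroid: ȳ = ΣA·y / ΣA = 126.146 mm.
Transfer each piece to the horizontal centroidal axis using Ī + A·d² with d = y − 126.146:
  bottom plate: d = -114.146 mm → contributes +50 216 760 mm⁴
  web plate: d = 12.8541 mm → contributes +12 623 031 mm⁴
  top plate: d = 140.854 mm → contributes +56 903 181 mm⁴
Total I = 119 742 972 mm⁴.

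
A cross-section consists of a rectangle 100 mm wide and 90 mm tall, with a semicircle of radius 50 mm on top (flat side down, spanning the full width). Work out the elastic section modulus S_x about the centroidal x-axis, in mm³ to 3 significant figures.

S_x ≈ 2.50 × 10⁵ mm³

Treat the section as a set of non-overlapping primitives; coordinates are from the bounding-box lower-left.
Rectangular body: 100 × 90, A = 9 000 mm², y = 45 mm, Ī = 6 075 000 mm⁴.
Semicircular cap: semicircle r = 50, A = 3 927 mm², y = 111.22 mm, Ī = 685 981 mm⁴.
Centroid: ȳ = ΣA·y / ΣA = 65.117 mm.
Transfer each piece to the centroidal x-axis using Ī + A·d² with d = y − 65.117:
  rectangular body: d = -20.117 mm → contributes +9 717 121 mm⁴
  semicircular cap: d = 46.104 mm → contributes +9 033 108 mm⁴
Total I = 18 750 229 mm⁴.
Extreme fibre distance c = 74.883 mm; S = I/c = 250 393 mm³.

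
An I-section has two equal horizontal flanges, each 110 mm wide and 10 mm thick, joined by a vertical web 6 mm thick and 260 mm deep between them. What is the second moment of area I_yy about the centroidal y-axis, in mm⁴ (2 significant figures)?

Split into non-overlapping primitives; take the origin at the lower-left of the bounding box.
Bottom flange: 110 × 10, A = 1 100 mm², x = 55 mm, Ī = 1 109 167 mm⁴.
Web: 6 × 260, A = 1 560 mm², x = 55 mm, Ī = 4 680 mm⁴.
Top flange: 110 × 10, A = 1 100 mm², x = 55 mm, Ī = 1 109 167 mm⁴.
By symmetry the centroid is at mid-width, x̄ = 55 mm.
All pieces are centred on the centroidal y-axis, so I = ΣĪ = 2 223 013 mm⁴.

I_yy ≈ 2.2 × 10⁶ mm⁴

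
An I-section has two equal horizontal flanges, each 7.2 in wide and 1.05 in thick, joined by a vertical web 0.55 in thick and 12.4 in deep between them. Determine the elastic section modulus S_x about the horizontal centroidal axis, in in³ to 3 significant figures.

Split into non-overlapping primitives; take the origin at the lower-left of the bounding box.
Bottom flange: 7.2 × 1.05, A = 7.56 in², y = 0.525 in, Ī = 0.69458 in⁴.
Web: 0.55 × 12.4, A = 6.82 in², y = 7.25 in, Ī = 87.387 in⁴.
Top flange: 7.2 × 1.05, A = 7.56 in², y = 13.975 in, Ī = 0.69458 in⁴.
By symmetry the centroid is at mid-height, ȳ = 7.25 in.
Transfer each piece to the horizontal centroidal axis using Ī + A·d² with d = y − 7.25:
  bottom flange: d = -6.725 in → contributes +342.6 in⁴
  web: d = 0 in → contributes +87.387 in⁴
  top flange: d = 6.725 in → contributes +342.6 in⁴
Total I = 772.59 in⁴.
Extreme fibre distance c = 7.25 in; S = I/c = 106.56 in³.

S_x ≈ 107 in³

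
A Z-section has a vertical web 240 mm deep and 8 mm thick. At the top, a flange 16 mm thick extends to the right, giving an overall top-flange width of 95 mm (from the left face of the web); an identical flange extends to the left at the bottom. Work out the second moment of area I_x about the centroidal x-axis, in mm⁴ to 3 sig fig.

Treat the section as a set of non-overlapping primitives; coordinates are from the bounding-box lower-left.
Web: 8 × 240, A = 1 920 mm², y = 120 mm, Ī = 9 216 000 mm⁴.
Top flange (beyond web): 87 × 16, A = 1 392 mm², y = 232 mm, Ī = 29 696 mm⁴.
Bottom flange (beyond web): 87 × 16, A = 1 392 mm², y = 8 mm, Ī = 29 696 mm⁴.
Centroid: ȳ = ΣA·y / ΣA = 120 mm.
Transfer each piece to the centroidal x-axis using Ī + A·d² with d = y − 120:
  web: d = 0 mm → contributes +9 216 000 mm⁴
  top flange (beyond web): d = 112 mm → contributes +17 490 944 mm⁴
  bottom flange (beyond web): d = -112 mm → contributes +17 490 944 mm⁴
Total I = 44 197 888 mm⁴.

I_x ≈ 4.42 × 10⁷ mm⁴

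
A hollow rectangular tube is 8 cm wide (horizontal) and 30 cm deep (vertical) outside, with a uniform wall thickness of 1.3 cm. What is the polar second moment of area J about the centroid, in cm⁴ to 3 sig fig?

Split into non-overlapping primitives; take the origin at the lower-left of the bounding box.
Outer rectangle: 8 × 30, A = 240 cm², y = 15 cm, Ī = 18 000 cm⁴.
Inner void (subtracted): 5.4 × 27.4, A = 147.96 cm², y = 15 cm, Ī = 9256.9 cm⁴.
By symmetry the centroid is at mid-height, ȳ = 15 cm.
All pieces are centred on the centroidal x-axis, so I = ΣĪ (holes subtracted) = 8743.1 cm⁴.
Repeating about the centroidal y-axis gives I_y = 920.46 cm⁴.
Polar second moment: J = I_x + I_y = 9663.6 cm⁴.

J ≈ 9660 cm⁴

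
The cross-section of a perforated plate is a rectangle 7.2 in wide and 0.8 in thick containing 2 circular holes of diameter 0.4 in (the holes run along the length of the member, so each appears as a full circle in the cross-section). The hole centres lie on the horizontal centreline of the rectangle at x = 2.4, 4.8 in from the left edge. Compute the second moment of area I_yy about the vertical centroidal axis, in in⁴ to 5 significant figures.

Treat the section as a set of non-overlapping primitives; coordinates are from the bounding-box lower-left.
Plate: 7.2 × 0.8, A = 5.76 in², x = 3.6 in, Ī = 24.8832 in⁴.
Hole 1 (subtracted): ⌀0.4, A = 0.1256637 in², x = 2.4 in, Ī = 0.001256637 in⁴.
Hole 2 (subtracted): ⌀0.4, A = 0.1256637 in², x = 4.8 in, Ī = 0.001256637 in⁴.
By symmetry the centroid is at mid-width, x̄ = 3.6 in.
Transfer each piece to the vertical centroidal axis using Ī + A·d² with d = x − 3.6:
  plate: d = 0 in → contributes +24.8832 in⁴
  hole 1: d = -1.2 in → contributes −0.1822124 in⁴
  hole 2: d = 1.2 in → contributes −0.1822124 in⁴
Total I = 24.51878 in⁴.

I_yy ≈ 24.519 in⁴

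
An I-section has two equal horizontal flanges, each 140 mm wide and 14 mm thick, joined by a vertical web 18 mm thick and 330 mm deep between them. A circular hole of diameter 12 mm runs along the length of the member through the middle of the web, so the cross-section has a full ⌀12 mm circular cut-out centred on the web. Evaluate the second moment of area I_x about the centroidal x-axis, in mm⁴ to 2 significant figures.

I_x ≈ 1.7 × 10⁸ mm⁴

Split into non-overlapping primitives; take the origin at the lower-left of the bounding box.
Bottom flange: 140 × 14, A = 1 960 mm², y = 7 mm, Ī = 32 013 mm⁴.
Web: 18 × 330, A = 5 940 mm², y = 179 mm, Ī = 53 905 500 mm⁴.
Top flange: 140 × 14, A = 1 960 mm², y = 351 mm, Ī = 32 013 mm⁴.
Hole (subtracted): ⌀12, A = 113.1 mm², y = 179 mm, Ī = 1 018 mm⁴.
By symmetry the centroid is at mid-height, ȳ = 179 mm.
Transfer each piece to the centroidal x-axis using Ī + A·d² with d = y − 179:
  bottom flange: d = -172 mm → contributes +58 016 653 mm⁴
  web: d = 0 mm → contributes +53 905 500 mm⁴
  top flange: d = 172 mm → contributes +58 016 653 mm⁴
  hole: d = 0 mm → contributes −1 018 mm⁴
Total I = 169 937 789 mm⁴.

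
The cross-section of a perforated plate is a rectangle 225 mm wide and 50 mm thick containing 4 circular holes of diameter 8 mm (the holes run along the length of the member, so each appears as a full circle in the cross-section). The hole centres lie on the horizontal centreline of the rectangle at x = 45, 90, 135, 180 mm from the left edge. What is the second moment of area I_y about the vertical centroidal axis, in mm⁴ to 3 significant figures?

I_y ≈ 4.70 × 10⁷ mm⁴

Treat the section as a set of non-overlapping primitives; coordinates are from the bounding-box lower-left.
Plate: 225 × 50, A = 11 250 mm², x = 112.5 mm, Ī = 47 460 938 mm⁴.
Hole 1 (subtracted): ⌀8, A = 50.265 mm², x = 45 mm, Ī = 201.06 mm⁴.
Hole 2 (subtracted): ⌀8, A = 50.265 mm², x = 90 mm, Ī = 201.06 mm⁴.
Hole 3 (subtracted): ⌀8, A = 50.265 mm², x = 135 mm, Ī = 201.06 mm⁴.
Hole 4 (subtracted): ⌀8, A = 50.265 mm², x = 180 mm, Ī = 201.06 mm⁴.
By symmetry the centroid is at mid-width, x̄ = 112.5 mm.
Transfer each piece to the vertical centroidal axis using Ī + A·d² with d = x − 112.5:
  plate: d = 0 mm → contributes +47 460 938 mm⁴
  hole 1: d = -67.5 mm → contributes −229 223 mm⁴
  hole 2: d = -22.5 mm → contributes −25 648 mm⁴
  hole 3: d = 22.5 mm → contributes −25 648 mm⁴
  hole 4: d = 67.5 mm → contributes −229 223 mm⁴
Total I = 46 951 195 mm⁴.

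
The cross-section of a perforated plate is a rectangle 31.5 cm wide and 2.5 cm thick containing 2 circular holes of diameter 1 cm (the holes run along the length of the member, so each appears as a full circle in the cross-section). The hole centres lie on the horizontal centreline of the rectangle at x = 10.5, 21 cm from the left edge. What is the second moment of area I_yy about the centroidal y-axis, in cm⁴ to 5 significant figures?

Decompose the section into non-overlapping parts with the origin at the bottom-left of its bounding rectangle.
Plate: 31.5 × 2.5, A = 78.75 cm², x = 15.75 cm, Ī = 6511.641 cm⁴.
Hole 1 (subtracted): ⌀1, A = 0.7853982 cm², x = 10.5 cm, Ī = 0.04908739 cm⁴.
Hole 2 (subtracted): ⌀1, A = 0.7853982 cm², x = 21 cm, Ī = 0.04908739 cm⁴.
By symmetry the centroid is at mid-width, x̄ = 15.75 cm.
Transfer each piece to the centroidal y-axis using Ī + A·d² with d = x − 15.75:
  plate: d = 0 cm → contributes +6511.641 cm⁴
  hole 1: d = -5.25 cm → contributes −21.69662 cm⁴
  hole 2: d = 5.25 cm → contributes −21.69662 cm⁴
Total I = 6468.247 cm⁴.

I_yy ≈ 6468.2 cm⁴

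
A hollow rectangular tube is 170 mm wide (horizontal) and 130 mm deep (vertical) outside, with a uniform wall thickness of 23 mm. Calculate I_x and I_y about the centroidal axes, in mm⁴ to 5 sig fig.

Treat the section as a set of non-overlapping primitives; coordinates are from the bounding-box lower-left.
Outer rectangle: 170 × 130, A = 22 100 mm², y = 65 mm, Ī = 31 124 167 mm⁴.
Inner void (subtracted): 124 × 84, A = 10 416 mm², y = 65 mm, Ī = 6 124 608 mm⁴.
By symmetry the centroid is at mid-height, ȳ = 65 mm.
All pieces are centred on the centroidal x-axis, so I = ΣĪ (holes subtracted) = 24 999 559 mm⁴.
Repeating about the centroidal y-axis gives I_y = 39 877 799 mm⁴.

I_x ≈ 2.5000 × 10⁷ mm⁴, I_y ≈ 3.9878 × 10⁷ mm⁴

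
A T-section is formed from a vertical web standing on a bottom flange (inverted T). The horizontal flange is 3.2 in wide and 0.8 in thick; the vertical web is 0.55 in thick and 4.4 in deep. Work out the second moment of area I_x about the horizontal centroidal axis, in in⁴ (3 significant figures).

I_x ≈ 12.5 in⁴

Split into non-overlapping primitives; take the origin at the lower-left of the bounding box.
Flange: 3.2 × 0.8, A = 2.56 in², y = 0.4 in, Ī = 0.13653 in⁴.
Web: 0.55 × 4.4, A = 2.42 in², y = 3 in, Ī = 3.9043 in⁴.
Centroid: ȳ = ΣA·y / ΣA = 1.6635 in.
Transfer each piece to the horizontal centroidal axis using Ī + A·d² with d = y − 1.6635:
  flange: d = -1.2635 in → contributes +4.2231 in⁴
  web: d = 1.3365 in → contributes +8.2272 in⁴
Total I = 12.45 in⁴.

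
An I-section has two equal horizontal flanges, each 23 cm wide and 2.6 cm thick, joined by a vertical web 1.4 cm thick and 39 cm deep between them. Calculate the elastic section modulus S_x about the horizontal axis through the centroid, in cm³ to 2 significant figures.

S_x ≈ 2700 cm³

Split into non-overlapping primitives; take the origin at the lower-left of the bounding box.
Bottom flange: 23 × 2.6, A = 59.8 cm², y = 1.3 cm, Ī = 33.69 cm⁴.
Web: 1.4 × 39, A = 54.6 cm², y = 22.1 cm, Ī = 6 921 cm⁴.
Top flange: 23 × 2.6, A = 59.8 cm², y = 42.9 cm, Ī = 33.69 cm⁴.
By symmetry the centroid is at mid-height, ȳ = 22.1 cm.
Transfer each piece to the horizontal axis through the centroid using Ī + A·d² with d = y − 22.1:
  bottom flange: d = -20.8 cm → contributes +25 906 cm⁴
  web: d = 0 cm → contributes +6 921 cm⁴
  top flange: d = 20.8 cm → contributes +25 906 cm⁴
Total I = 58 732 cm⁴.
Extreme fibre distance c = 22.1 cm; S = I/c = 2 658 cm³.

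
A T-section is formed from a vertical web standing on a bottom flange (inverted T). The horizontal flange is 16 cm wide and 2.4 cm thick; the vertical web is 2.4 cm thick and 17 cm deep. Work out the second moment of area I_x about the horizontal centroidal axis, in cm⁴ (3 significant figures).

I_x ≈ 2860 cm⁴

Decompose the section into non-overlapping parts with the origin at the bottom-left of its bounding rectangle.
Flange: 16 × 2.4, A = 38.4 cm², y = 1.2 cm, Ī = 18.432 cm⁴.
Web: 2.4 × 17, A = 40.8 cm², y = 10.9 cm, Ī = 982.6 cm⁴.
Centroid: ȳ = ΣA·y / ΣA = 6.197 cm.
Transfer each piece to the horizontal centroidal axis using Ī + A·d² with d = y − 6.197:
  flange: d = -4.997 cm → contributes +977.27 cm⁴
  web: d = 4.703 cm → contributes +1 885 cm⁴
Total I = 2862.3 cm⁴.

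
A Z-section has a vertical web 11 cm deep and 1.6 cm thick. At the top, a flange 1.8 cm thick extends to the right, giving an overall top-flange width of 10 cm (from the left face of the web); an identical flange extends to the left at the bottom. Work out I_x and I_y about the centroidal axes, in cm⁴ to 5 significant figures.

Split into non-overlapping primitives; take the origin at the lower-left of the bounding box.
Web: 1.6 × 11, A = 17.6 cm², y = 5.5 cm, Ī = 177.4667 cm⁴.
Top flange (beyond web): 8.4 × 1.8, A = 15.12 cm², y = 10.1 cm, Ī = 4.0824 cm⁴.
Bottom flange (beyond web): 8.4 × 1.8, A = 15.12 cm², y = 0.9 cm, Ī = 4.0824 cm⁴.
Centroid: ȳ = ΣA·y / ΣA = 5.5 cm.
Transfer each piece to the centroidal x-axis using Ī + A·d² with d = y − 5.5:
  web: d = 0 cm → contributes +177.4667 cm⁴
  top flange (beyond web): d = 4.6 cm → contributes +324.0216 cm⁴
  bottom flange (beyond web): d = -4.6 cm → contributes +324.0216 cm⁴
Total I = 825.5099 cm⁴.
For the y-axis: x̄ = 9.2 cm.
Repeating about the centroidal y-axis gives I_y = 937.5659 cm⁴.

I_x ≈ 825.51 cm⁴, I_y ≈ 937.57 cm⁴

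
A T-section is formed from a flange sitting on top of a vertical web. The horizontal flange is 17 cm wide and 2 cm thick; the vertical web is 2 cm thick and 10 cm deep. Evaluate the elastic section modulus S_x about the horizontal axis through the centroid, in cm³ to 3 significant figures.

Decompose the section into non-overlapping parts with the origin at the bottom-left of its bounding rectangle.
Flange: 17 × 2, A = 34 cm², y = 11 cm, Ī = 11.333 cm⁴.
Web: 2 × 10, A = 20 cm², y = 5 cm, Ī = 166.67 cm⁴.
Centroid: ȳ = ΣA·y / ΣA = 8.7778 cm.
Transfer each piece to the horizontal axis through the centroid using Ī + A·d² with d = y − 8.7778:
  flange: d = 2.2222 cm → contributes +179.23 cm⁴
  web: d = -3.7778 cm → contributes +452.1 cm⁴
Total I = 631.33 cm⁴.
Extreme fibre distance c = 8.7778 cm; S = I/c = 71.924 cm³.

S_x ≈ 71.9 cm³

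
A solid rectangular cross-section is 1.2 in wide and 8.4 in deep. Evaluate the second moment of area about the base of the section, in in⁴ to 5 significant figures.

The section: 1.2 × 8.4, A = 10.08 in², y = 4.2 in, Ī = 59.2704 in⁴.
Transfer it to the base of the section using Ī + A·d² with d = y − 0:
  the section: d = 4.2 in → contributes +237.0816 in⁴
Total I = 237.0816 in⁴.

I_base ≈ 237.08 in⁴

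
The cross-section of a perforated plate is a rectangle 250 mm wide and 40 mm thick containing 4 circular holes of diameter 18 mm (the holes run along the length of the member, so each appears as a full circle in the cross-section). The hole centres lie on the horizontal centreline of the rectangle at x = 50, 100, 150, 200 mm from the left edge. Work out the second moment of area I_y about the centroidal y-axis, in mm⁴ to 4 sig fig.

Split into non-overlapping primitives; take the origin at the lower-left of the bounding box.
Plate: 250 × 40, A = 10 000 mm², x = 125 mm, Ī = 52 083 333 mm⁴.
Hole 1 (subtracted): ⌀18, A = 254.469 mm², x = 50 mm, Ī = 5 153 mm⁴.
Hole 2 (subtracted): ⌀18, A = 254.469 mm², x = 100 mm, Ī = 5 153 mm⁴.
Hole 3 (subtracted): ⌀18, A = 254.469 mm², x = 150 mm, Ī = 5 153 mm⁴.
Hole 4 (subtracted): ⌀18, A = 254.469 mm², x = 200 mm, Ī = 5 153 mm⁴.
By symmetry the centroid is at mid-width, x̄ = 125 mm.
Transfer each piece to the centroidal y-axis using Ī + A·d² with d = x − 125:
  plate: d = 0 mm → contributes +52 083 333 mm⁴
  hole 1: d = -75 mm → contributes −1 436 541 mm⁴
  hole 2: d = -25 mm → contributes −164 196 mm⁴
  hole 3: d = 25 mm → contributes −164 196 mm⁴
  hole 4: d = 75 mm → contributes −1 436 541 mm⁴
Total I = 48 881 859 mm⁴.

I_y ≈ 4.888 × 10⁷ mm⁴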